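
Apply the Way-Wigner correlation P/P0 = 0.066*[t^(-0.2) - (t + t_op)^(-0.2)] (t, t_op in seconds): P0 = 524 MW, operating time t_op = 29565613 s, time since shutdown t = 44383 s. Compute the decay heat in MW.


P/P0 = 0.066 * [t^(-0.2) - (t + t_op)^(-0.2)]
P/P0 = 0.066 * [44383^(-0.2) - (44383 + 29565613)^(-0.2)]
P/P0 = 0.066 * [0.1176404 - 0.03204146] = 0.005649530
P = 524 * 0.005649530 = 2.9604 MW

2.9604


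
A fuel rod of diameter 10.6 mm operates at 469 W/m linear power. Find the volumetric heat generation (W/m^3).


r = D / 2 / 1000 = 10.6 / 2 / 1000 = 0.0053 m
q''' = q' / (pi * r^2)
q''' = 469 / (pi * 0.0053^2)
q''' = 5.3146e+06 W/m^3

5.3146e+06


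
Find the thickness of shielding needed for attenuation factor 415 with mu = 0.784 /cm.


x = ln(factor) / mu
x = ln(415) / 0.784
x = 7.6891 cm

7.6891


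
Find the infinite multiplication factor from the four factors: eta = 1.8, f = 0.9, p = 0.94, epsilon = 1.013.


k_inf = eta * f * p * epsilon
k_inf = 1.8 * 0.9 * 0.94 * 1.013
k_inf = 1.5426

1.5426


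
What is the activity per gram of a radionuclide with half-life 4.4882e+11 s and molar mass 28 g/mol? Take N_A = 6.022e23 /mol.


lambda = ln(2) / t_half = ln(2) / 4.4882e+11 = 1.544377e-12 /s
SA = lambda * N_A / M
SA = 1.544377e-12 * 6.022e23 / 28
SA = 3.3215e+10 Bq/g

3.3215e+10


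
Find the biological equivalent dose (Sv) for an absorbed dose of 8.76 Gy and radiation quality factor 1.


H = D * Q
H = 8.76 * 1
H = 8.7600 Sv

8.7600


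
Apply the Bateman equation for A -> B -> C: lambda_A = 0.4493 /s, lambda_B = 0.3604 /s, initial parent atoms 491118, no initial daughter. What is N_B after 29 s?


N_B(t) = lambda_A * N_A0 / (lambda_B - lambda_A) * [exp(-lambda_A*t) - exp(-lambda_B*t)]
exp(-0.4493*29) = 2.194185e-06; exp(-0.3604*29) = 2.890199e-05
N_B = 0.4493 * 491118 / (0.3604 - 0.4493) * (2.194185e-06 - 2.890199e-05)
N_B = 66.292

66.292


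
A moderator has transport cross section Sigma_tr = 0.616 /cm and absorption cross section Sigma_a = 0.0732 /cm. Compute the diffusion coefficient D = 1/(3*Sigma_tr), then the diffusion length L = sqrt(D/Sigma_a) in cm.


D = 1 / (3 * Sigma_tr) = 1 / (3 * 0.616) = 0.5411255 cm
L = sqrt(D / Sigma_a)
L = sqrt(0.5411255 / 0.0732)
L = 2.7189 cm

2.7189


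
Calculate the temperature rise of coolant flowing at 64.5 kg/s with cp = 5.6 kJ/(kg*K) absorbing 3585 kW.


dT = Q / (m_dot * cp)
dT = 3585 / (64.5 * 5.6)
dT = 9.9252 C

9.9252


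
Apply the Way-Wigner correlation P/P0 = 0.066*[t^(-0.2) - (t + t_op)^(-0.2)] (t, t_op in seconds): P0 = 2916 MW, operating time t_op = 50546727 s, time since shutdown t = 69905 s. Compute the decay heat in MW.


P/P0 = 0.066 * [t^(-0.2) - (t + t_op)^(-0.2)]
P/P0 = 0.066 * [69905^(-0.2) - (69905 + 50546727)^(-0.2)]
P/P0 = 0.066 * [0.1074233 - 0.02878335] = 0.005190237
P = 2916 * 0.005190237 = 15.135 MW

15.135


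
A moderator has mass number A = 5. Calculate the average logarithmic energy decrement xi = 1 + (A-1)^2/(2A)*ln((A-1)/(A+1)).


xi = 1 + (A-1)^2/(2A) * ln((A-1)/(A+1))
xi = 1 + (5-1)^2/(2*5) * ln((5-1)/(5 +1))
xi = 0.35126

0.35126


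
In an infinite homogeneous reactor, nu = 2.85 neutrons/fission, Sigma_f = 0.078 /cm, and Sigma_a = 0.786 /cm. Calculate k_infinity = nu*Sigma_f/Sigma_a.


k_inf = nu * Sigma_f / Sigma_a
k_inf = 2.85 * 0.078 / 0.786
k_inf = 0.28282

0.28282


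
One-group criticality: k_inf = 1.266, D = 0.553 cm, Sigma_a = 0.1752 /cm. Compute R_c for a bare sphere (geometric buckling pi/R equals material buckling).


L^2 = D / Sigma_a = 0.553 / 0.1752 = 3.156393 cm^2
B_m^2 = (k_inf - 1) / L^2 = (1.266 - 1) / 3.156393 = 0.08427341 /cm^2
For a bare sphere: B_g = pi/R, so R_c = pi / sqrt(B_m^2)
R_c = pi / sqrt(0.08427341) = 10.822 cm

10.822


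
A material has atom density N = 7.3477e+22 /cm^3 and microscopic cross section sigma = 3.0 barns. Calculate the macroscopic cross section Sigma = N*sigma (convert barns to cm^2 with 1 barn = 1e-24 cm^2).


Sigma = N * sigma_barns * 1e-24
Sigma = 7.3477e+22 * 3.0 * 1e-24
Sigma = 0.22043 /cm

0.22043


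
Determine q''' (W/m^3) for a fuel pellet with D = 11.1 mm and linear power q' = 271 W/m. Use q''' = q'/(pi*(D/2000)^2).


r = D / 2 / 1000 = 11.1 / 2 / 1000 = 0.00555 m
q''' = q' / (pi * r^2)
q''' = 271 / (pi * 0.00555^2)
q''' = 2.8005e+06 W/m^3

2.8005e+06


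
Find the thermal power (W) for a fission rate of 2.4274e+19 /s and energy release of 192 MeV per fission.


P = fission_rate * E_MeV * 1.602e-13
P = 2.4274e+19 * 192 * 1.602e-13
P = 7.4663e+08 W

7.4663e+08


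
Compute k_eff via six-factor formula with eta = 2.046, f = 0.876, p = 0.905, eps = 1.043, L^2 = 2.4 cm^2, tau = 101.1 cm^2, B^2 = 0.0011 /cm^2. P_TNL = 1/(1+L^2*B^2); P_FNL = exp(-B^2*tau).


k_inf = eta*f*p*eps = 2.046*0.876*0.905*1.043 = 1.691775
P_TNL = 1/(1 + L^2*B^2) = 1/(1 + 2.4*0.0011) = 0.9973670
P_FNL = exp(-B^2*tau) = exp(-0.0011*101.1) = 0.8947508
k_eff = k_inf * P_TNL * P_FNL = 1.691775 * 0.9973670 * 0.8947508
k_eff = 1.5097

1.5097


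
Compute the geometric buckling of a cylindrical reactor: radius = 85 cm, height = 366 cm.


B^2 = (2.405/R)^2 + (pi/H)^2
B^2 = (2.405/85)^2 + (pi/366)^2
B^2 = 8.7424e-04 /cm^2

8.7424e-04


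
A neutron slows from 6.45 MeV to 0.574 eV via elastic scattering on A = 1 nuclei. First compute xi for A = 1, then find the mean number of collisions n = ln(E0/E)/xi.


xi = 1 + (A-1)^2/(2A)*ln((A-1)/(A+1)) = 1 (for A = 1)
n = ln(E0/E) / xi
n = ln(6.45e6 / 0.574) / 1
n = ln(1.123693e+07) / 1 = 16.235

16.235


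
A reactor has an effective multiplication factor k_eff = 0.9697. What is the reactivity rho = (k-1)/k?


rho = (k_eff - 1) / k_eff
rho = (0.9697 - 1) / 0.9697
rho = -0.031247

-0.031247


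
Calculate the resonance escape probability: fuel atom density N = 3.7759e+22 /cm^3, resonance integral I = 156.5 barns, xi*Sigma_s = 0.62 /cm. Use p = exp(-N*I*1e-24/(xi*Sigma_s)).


p = exp(-N * I * 1e-24 / (xi*Sigma_s))
p = exp(-3.7759e+22 * 156.5 * 1e-24 / 0.62)
p = 7.2560e-05

7.2560e-05


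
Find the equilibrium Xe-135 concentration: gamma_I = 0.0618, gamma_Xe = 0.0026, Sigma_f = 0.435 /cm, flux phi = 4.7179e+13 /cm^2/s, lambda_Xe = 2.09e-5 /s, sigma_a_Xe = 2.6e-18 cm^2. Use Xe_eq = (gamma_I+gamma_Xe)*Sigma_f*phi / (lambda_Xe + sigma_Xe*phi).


Xe_eq = (gamma_I + gamma_Xe) * Sigma_f * phi / (lambda_Xe + sigma_Xe * phi)
Numerator = (0.0618 + 0.0026) * 0.435 * 4.7179e+13 = 1.321673e+12
Denominator = 2.09e-5 + 2.6e-18 * 4.7179e+13 = 1.435654e-04
Xe_eq = 1.321673e+12 / 1.435654e-04 = 9.2061e+15 /cm^3

9.2061e+15


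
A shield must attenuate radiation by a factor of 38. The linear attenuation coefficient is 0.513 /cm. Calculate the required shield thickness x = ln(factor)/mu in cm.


x = ln(factor) / mu
x = ln(38) / 0.513
x = 7.0908 cm

7.0908


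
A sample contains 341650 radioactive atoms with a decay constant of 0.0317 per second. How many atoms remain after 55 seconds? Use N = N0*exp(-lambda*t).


N = N0 * exp(-lambda * t)
N = 341650 * exp(-0.0317 * 55)
N = 59757

59757


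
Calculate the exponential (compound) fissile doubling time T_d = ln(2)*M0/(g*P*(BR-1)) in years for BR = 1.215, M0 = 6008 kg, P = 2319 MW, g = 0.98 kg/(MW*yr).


Breeding gain G = BR - 1 = 1.215 - 1 = 0.215
Fissile production rate = g * P * G = 0.98 * 2319 * 0.215 = 488.6133 kg/yr
T_d = ln(2) * M0 / (g * P * G)
T_d = ln(2) * 6008 / 488.6133 = 8.5230 yr

8.5230


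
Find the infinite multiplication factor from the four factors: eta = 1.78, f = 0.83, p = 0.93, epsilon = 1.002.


k_inf = eta * f * p * epsilon
k_inf = 1.78 * 0.83 * 0.93 * 1.002
k_inf = 1.3767

1.3767


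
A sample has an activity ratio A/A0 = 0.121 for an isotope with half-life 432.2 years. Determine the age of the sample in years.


lambda = ln(2) / t_half = ln(2) / 432.2 = 0.001603765 /yr
t = -ln(A/A0) / lambda
t = -ln(0.121) / 0.001603765
t = 1316.9 yr

1316.9


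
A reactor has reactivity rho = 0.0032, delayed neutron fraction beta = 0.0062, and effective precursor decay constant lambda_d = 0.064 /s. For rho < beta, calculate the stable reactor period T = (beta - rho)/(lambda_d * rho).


T = (beta - rho) / (lambda_d * rho)
T = (0.0062 - 0.0032) / (0.064 * 0.0032)
T = 14.648 s

14.648


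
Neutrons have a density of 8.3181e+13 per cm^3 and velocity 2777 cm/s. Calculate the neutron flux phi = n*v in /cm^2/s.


phi = n * v
phi = 8.3181e+13 * 2777
phi = 2.3099e+17 /cm^2/s

2.3099e+17


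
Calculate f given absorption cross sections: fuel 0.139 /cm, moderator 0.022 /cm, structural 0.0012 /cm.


f = Sigma_a_fuel / (Sigma_a_fuel + Sigma_a_mod + Sigma_a_other)
f = 0.139 / (0.139 + 0.022 + 0.0012)
f = 0.85697

0.85697


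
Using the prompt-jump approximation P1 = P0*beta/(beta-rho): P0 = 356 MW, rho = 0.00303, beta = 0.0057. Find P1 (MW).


P1/P0 = beta / (beta - rho)
P1/P0 = 0.0057 / (0.0057 - 0.00303) = 2.134831
P1 = 356 * 2.134831 = 760.00 MW

760.00


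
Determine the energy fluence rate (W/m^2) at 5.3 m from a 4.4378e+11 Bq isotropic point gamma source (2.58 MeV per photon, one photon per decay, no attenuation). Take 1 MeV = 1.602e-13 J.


psi = A * E * 1.602e-13 / (4*pi*r^2)
psi = 4.4378e+11 * 2.58 * 1.602e-13 / (4*pi*5.3^2)
psi = 5.1962e-04 W/m^2

5.1962e-04


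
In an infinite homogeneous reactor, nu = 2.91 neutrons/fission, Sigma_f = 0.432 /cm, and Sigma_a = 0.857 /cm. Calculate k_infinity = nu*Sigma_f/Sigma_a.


k_inf = nu * Sigma_f / Sigma_a
k_inf = 2.91 * 0.432 / 0.857
k_inf = 1.4669

1.4669


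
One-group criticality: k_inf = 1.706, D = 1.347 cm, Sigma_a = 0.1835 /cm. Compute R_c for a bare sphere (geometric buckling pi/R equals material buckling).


L^2 = D / Sigma_a = 1.347 / 0.1835 = 7.340599 cm^2
B_m^2 = (k_inf - 1) / L^2 = (1.706 - 1) / 7.340599 = 0.09617744 /cm^2
For a bare sphere: B_g = pi/R, so R_c = pi / sqrt(B_m^2)
R_c = pi / sqrt(0.09617744) = 10.130 cm

10.130


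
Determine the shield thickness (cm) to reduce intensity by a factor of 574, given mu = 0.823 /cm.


x = ln(factor) / mu
x = ln(574) / 0.823
x = 7.7189 cm

7.7189


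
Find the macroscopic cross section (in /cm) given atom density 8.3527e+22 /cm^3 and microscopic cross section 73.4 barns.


Sigma = N * sigma_barns * 1e-24
Sigma = 8.3527e+22 * 73.4 * 1e-24
Sigma = 6.1309 /cm

6.1309


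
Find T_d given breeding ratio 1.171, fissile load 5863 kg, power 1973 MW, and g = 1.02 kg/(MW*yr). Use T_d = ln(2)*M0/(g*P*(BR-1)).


Breeding gain G = BR - 1 = 1.171 - 1 = 0.171
Fissile production rate = g * P * G = 1.02 * 1973 * 0.171 = 344.13066 kg/yr
T_d = ln(2) * M0 / (g * P * G)
T_d = ln(2) * 5863 / 344.13066 = 11.809 yr

11.809


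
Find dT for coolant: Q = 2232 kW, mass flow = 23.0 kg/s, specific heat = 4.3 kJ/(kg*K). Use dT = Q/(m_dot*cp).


dT = Q / (m_dot * cp)
dT = 2232 / (23.0 * 4.3)
dT = 22.568 C

22.568


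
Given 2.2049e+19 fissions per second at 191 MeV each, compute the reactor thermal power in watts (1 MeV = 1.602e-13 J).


P = fission_rate * E_MeV * 1.602e-13
P = 2.2049e+19 * 191 * 1.602e-13
P = 6.7466e+08 W

6.7466e+08


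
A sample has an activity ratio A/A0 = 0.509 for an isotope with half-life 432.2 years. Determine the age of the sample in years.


lambda = ln(2) / t_half = ln(2) / 432.2 = 0.001603765 /yr
t = -ln(A/A0) / lambda
t = -ln(0.509) / 0.001603765
t = 421.08 yr

421.08


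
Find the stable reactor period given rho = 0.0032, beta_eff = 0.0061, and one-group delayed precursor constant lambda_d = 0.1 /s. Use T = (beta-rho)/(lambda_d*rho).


T = (beta - rho) / (lambda_d * rho)
T = (0.0061 - 0.0032) / (0.1 * 0.0032)
T = 9.0625 s

9.0625


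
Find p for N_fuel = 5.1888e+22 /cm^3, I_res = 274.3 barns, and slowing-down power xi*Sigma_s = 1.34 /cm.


p = exp(-N * I * 1e-24 / (xi*Sigma_s))
p = exp(-5.1888e+22 * 274.3 * 1e-24 / 1.34)
p = 2.4385e-05

2.4385e-05


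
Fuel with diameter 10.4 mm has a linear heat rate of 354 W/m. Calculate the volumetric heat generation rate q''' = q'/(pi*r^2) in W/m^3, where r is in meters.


r = D / 2 / 1000 = 10.4 / 2 / 1000 = 0.0052 m
q''' = q' / (pi * r^2)
q''' = 354 / (pi * 0.0052^2)
q''' = 4.1672e+06 W/m^3

4.1672e+06


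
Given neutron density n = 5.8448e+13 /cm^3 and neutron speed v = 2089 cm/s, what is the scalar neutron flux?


phi = n * v
phi = 5.8448e+13 * 2089
phi = 1.2210e+17 /cm^2/s

1.2210e+17


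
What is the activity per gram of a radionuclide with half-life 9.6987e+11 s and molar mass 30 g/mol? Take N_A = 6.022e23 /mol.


lambda = ln(2) / t_half = ln(2) / 9.6987e+11 = 7.146805e-13 /s
SA = lambda * N_A / M
SA = 7.146805e-13 * 6.022e23 / 30
SA = 1.4346e+10 Bq/g

1.4346e+10


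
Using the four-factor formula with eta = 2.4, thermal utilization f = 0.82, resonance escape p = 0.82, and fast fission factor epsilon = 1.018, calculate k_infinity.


k_inf = eta * f * p * epsilon
k_inf = 2.4 * 0.82 * 0.82 * 1.018
k_inf = 1.6428

1.6428


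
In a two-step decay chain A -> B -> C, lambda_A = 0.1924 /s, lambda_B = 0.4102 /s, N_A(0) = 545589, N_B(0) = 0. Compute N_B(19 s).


N_B(t) = lambda_A * N_A0 / (lambda_B - lambda_A) * [exp(-lambda_A*t) - exp(-lambda_B*t)]
exp(-0.1924*19) = 0.02584599; exp(-0.4102*19) = 4.122832e-04
N_B = 0.1924 * 545589 / (0.4102 - 0.1924) * (0.02584599 - 4.122832e-04)
N_B = 12258

12258


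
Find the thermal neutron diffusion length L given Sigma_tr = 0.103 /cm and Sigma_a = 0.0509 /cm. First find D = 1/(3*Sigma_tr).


D = 1 / (3 * Sigma_tr) = 1 / (3 * 0.103) = 3.236246 cm
L = sqrt(D / Sigma_a)
L = sqrt(3.236246 / 0.0509)
L = 7.9737 cm

7.9737


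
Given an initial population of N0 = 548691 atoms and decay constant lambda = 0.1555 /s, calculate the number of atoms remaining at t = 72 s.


N = N0 * exp(-lambda * t)
N = 548691 * exp(-0.1555 * 72)
N = 7.5330

7.5330


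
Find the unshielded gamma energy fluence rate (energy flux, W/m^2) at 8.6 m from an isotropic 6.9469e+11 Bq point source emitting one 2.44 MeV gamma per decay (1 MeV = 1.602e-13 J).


psi = A * E * 1.602e-13 / (4*pi*r^2)
psi = 6.9469e+11 * 2.44 * 1.602e-13 / (4*pi*8.6^2)
psi = 2.9217e-04 W/m^2

2.9217e-04


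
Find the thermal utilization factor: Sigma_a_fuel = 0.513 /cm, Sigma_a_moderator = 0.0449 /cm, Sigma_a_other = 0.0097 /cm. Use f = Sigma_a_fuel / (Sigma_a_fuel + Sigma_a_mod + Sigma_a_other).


f = Sigma_a_fuel / (Sigma_a_fuel + Sigma_a_mod + Sigma_a_other)
f = 0.513 / (0.513 + 0.0449 + 0.0097)
f = 0.90381

0.90381


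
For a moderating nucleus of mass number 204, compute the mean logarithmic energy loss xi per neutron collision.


xi = 1 + (A-1)^2/(2A) * ln((A-1)/(A+1))
xi = 1 + (204-1)^2/(2*204) * ln((204-1)/(204 +1))
xi = 0.0097720

0.0097720


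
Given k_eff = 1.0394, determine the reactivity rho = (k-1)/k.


rho = (k_eff - 1) / k_eff
rho = (1.0394 - 1) / 1.0394
rho = 0.037906

0.037906


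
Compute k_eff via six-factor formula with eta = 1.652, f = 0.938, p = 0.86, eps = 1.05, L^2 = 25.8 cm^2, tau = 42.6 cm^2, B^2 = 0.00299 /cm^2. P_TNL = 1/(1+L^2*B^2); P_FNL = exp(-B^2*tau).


k_inf = eta*f*p*eps = 1.652*0.938*0.86*1.05 = 1.399267
P_TNL = 1/(1 + L^2*B^2) = 1/(1 + 25.8*0.00299) = 0.9283827
P_FNL = exp(-B^2*tau) = exp(-0.00299*42.6) = 0.8804043
k_eff = k_inf * P_TNL * P_FNL = 1.399267 * 0.9283827 * 0.8804043
k_eff = 1.1437

1.1437


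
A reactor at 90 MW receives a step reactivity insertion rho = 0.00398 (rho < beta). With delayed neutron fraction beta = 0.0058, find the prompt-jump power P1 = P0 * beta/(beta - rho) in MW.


P1/P0 = beta / (beta - rho)
P1/P0 = 0.0058 / (0.0058 - 0.00398) = 3.186813
P1 = 90 * 3.186813 = 286.81 MW

286.81


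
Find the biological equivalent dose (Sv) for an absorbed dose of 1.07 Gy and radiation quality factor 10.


H = D * Q
H = 1.07 * 10
H = 10.700 Sv

10.700


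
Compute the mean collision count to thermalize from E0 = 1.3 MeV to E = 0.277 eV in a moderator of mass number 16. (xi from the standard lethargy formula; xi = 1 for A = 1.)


xi = 1 + (A-1)^2/(2A)*ln((A-1)/(A+1)) = 0.1199467 (for A = 16)
n = ln(E0/E) / xi
n = ln(1.3e6 / 0.277) / 0.1199467
n = ln(4.693141e+06) / 0.1199467 = 128.07

128.07


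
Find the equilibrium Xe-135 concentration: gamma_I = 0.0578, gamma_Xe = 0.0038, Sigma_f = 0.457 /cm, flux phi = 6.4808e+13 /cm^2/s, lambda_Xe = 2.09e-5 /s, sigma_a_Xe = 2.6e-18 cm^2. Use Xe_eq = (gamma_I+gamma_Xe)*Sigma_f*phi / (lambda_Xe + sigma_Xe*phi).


Xe_eq = (gamma_I + gamma_Xe) * Sigma_f * phi / (lambda_Xe + sigma_Xe * phi)
Numerator = (0.0578 + 0.0038) * 0.457 * 6.4808e+13 = 1.824423e+12
Denominator = 2.09e-5 + 2.6e-18 * 6.4808e+13 = 1.894008e-04
Xe_eq = 1.824423e+12 / 1.894008e-04 = 9.6326e+15 /cm^3

9.6326e+15


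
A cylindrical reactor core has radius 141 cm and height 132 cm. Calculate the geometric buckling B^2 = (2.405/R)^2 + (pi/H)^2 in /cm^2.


B^2 = (2.405/R)^2 + (pi/H)^2
B^2 = (2.405/141)^2 + (pi/132)^2
B^2 = 8.5737e-04 /cm^2

8.5737e-04


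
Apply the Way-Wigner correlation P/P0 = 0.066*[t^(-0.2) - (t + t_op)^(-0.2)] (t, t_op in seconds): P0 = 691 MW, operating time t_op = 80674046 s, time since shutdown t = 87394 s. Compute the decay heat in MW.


P/P0 = 0.066 * [t^(-0.2) - (t + t_op)^(-0.2)]
P/P0 = 0.066 * [87394^(-0.2) - (87394 + 80674046)^(-0.2)]
P/P0 = 0.066 * [0.1027315 - 0.02621556] = 0.005050052
P = 691 * 0.005050052 = 3.4896 MW

3.4896


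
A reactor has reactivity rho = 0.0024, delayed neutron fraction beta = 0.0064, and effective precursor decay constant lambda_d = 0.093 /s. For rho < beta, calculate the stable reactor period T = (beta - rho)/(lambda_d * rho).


T = (beta - rho) / (lambda_d * rho)
T = (0.0064 - 0.0024) / (0.093 * 0.0024)
T = 17.921 s

17.921


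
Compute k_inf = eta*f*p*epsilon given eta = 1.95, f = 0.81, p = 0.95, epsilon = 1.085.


k_inf = eta * f * p * epsilon
k_inf = 1.95 * 0.81 * 0.95 * 1.085
k_inf = 1.6281

1.6281


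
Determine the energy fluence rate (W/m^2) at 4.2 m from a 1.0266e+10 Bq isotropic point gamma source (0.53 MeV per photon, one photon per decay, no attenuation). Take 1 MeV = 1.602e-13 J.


psi = A * E * 1.602e-13 / (4*pi*r^2)
psi = 1.0266e+10 * 0.53 * 1.602e-13 / (4*pi*4.2^2)
psi = 3.9322e-06 W/m^2

3.9322e-06


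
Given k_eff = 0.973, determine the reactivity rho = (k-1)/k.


rho = (k_eff - 1) / k_eff
rho = (0.973 - 1) / 0.973
rho = -0.027749

-0.027749


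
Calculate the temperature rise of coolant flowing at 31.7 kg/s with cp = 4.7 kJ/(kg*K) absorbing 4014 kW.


dT = Q / (m_dot * cp)
dT = 4014 / (31.7 * 4.7)
dT = 26.941 C

26.941


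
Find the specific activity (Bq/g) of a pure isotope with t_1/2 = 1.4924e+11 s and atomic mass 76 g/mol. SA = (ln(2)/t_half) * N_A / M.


lambda = ln(2) / t_half = ln(2) / 1.4924e+11 = 4.644513e-12 /s
SA = lambda * N_A / M
SA = 4.644513e-12 * 6.022e23 / 76
SA = 3.6802e+10 Bq/g

3.6802e+10


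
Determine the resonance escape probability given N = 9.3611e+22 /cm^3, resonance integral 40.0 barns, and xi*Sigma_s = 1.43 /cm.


p = exp(-N * I * 1e-24 / (xi*Sigma_s))
p = exp(-9.3611e+22 * 40.0 * 1e-24 / 1.43)
p = 0.072913

0.072913


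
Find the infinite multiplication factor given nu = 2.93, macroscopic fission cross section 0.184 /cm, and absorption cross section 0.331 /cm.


k_inf = nu * Sigma_f / Sigma_a
k_inf = 2.93 * 0.184 / 0.331
k_inf = 1.6288

1.6288


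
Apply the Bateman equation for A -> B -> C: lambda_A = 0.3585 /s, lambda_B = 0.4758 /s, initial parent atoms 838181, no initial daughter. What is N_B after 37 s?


N_B(t) = lambda_A * N_A0 / (lambda_B - lambda_A) * [exp(-lambda_A*t) - exp(-lambda_B*t)]
exp(-0.3585*37) = 1.735005e-06; exp(-0.4758*37) = 2.261619e-08
N_B = 0.3585 * 838181 / (0.4758 - 0.3585) * (1.735005e-06 - 2.261619e-08)
N_B = 4.3866

4.3866


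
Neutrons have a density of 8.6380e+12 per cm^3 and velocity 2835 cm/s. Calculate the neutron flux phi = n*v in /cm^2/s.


phi = n * v
phi = 8.6380e+12 * 2835
phi = 2.4489e+16 /cm^2/s

2.4489e+16


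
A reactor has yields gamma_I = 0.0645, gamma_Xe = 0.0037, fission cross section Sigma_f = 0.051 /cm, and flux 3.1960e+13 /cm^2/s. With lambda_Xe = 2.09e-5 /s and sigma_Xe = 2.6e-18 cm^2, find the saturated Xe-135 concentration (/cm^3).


Xe_eq = (gamma_I + gamma_Xe) * Sigma_f * phi / (lambda_Xe + sigma_Xe * phi)
Numerator = (0.0645 + 0.0037) * 0.051 * 3.1960e+13 = 1.111633e+11
Denominator = 2.09e-5 + 2.6e-18 * 3.1960e+13 = 1.039960e-04
Xe_eq = 1.111633e+11 / 1.039960e-04 = 1.0689e+15 /cm^3

1.0689e+15


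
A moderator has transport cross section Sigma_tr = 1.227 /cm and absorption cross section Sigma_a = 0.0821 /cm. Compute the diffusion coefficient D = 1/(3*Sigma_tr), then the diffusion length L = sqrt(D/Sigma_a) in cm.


D = 1 / (3 * Sigma_tr) = 1 / (3 * 1.227) = 0.2716653 cm
L = sqrt(D / Sigma_a)
L = sqrt(0.2716653 / 0.0821)
L = 1.8191 cm

1.8191


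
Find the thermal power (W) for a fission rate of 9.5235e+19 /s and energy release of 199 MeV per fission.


P = fission_rate * E_MeV * 1.602e-13
P = 9.5235e+19 * 199 * 1.602e-13
P = 3.0361e+09 W

3.0361e+09


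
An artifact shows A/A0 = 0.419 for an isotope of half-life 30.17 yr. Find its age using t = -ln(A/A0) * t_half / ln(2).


lambda = ln(2) / t_half = ln(2) / 30.17 = 0.02297472 /yr
t = -ln(A/A0) / lambda
t = -ln(0.419) / 0.02297472
t = 37.863 yr

37.863


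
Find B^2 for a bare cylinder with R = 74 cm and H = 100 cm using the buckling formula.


B^2 = (2.405/R)^2 + (pi/H)^2
B^2 = (2.405/74)^2 + (pi/100)^2
B^2 = 0.0020432 /cm^2

0.0020432


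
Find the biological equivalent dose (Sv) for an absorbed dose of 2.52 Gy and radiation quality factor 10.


H = D * Q
H = 2.52 * 10
H = 25.200 Sv

25.200


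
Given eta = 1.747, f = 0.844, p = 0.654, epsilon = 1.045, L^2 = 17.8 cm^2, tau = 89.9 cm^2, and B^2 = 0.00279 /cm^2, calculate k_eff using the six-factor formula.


k_inf = eta*f*p*eps = 1.747*0.844*0.654*1.045 = 1.007696
P_TNL = 1/(1 + L^2*B^2) = 1/(1 + 17.8*0.00279) = 0.9526876
P_FNL = exp(-B^2*tau) = exp(-0.00279*89.9) = 0.7781617
k_eff = k_inf * P_TNL * P_FNL = 1.007696 * 0.9526876 * 0.7781617
k_eff = 0.74705

0.74705


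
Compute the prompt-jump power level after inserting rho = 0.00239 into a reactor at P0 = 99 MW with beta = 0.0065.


P1/P0 = beta / (beta - rho)
P1/P0 = 0.0065 / (0.0065 - 0.00239) = 1.581509
P1 = 99 * 1.581509 = 156.57 MW

156.57


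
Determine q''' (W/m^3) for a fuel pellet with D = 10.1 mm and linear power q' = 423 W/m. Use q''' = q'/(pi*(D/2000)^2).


r = D / 2 / 1000 = 10.1 / 2 / 1000 = 0.00505 m
q''' = q' / (pi * r^2)
q''' = 423 / (pi * 0.00505^2)
q''' = 5.2797e+06 W/m^3

5.2797e+06


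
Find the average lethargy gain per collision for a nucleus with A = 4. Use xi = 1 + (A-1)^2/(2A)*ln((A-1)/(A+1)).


xi = 1 + (A-1)^2/(2A) * ln((A-1)/(A+1))
xi = 1 + (4-1)^2/(2*4) * ln((4-1)/(4 +1))
xi = 0.42532

0.42532


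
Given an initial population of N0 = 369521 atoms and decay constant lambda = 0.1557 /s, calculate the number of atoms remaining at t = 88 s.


N = N0 * exp(-lambda * t)
N = 369521 * exp(-0.1557 * 88)
N = 0.41410

0.41410


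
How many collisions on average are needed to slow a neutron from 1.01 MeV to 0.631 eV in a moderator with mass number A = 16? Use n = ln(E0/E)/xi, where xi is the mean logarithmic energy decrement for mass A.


xi = 1 + (A-1)^2/(2A)*ln((A-1)/(A+1)) = 0.1199467 (for A = 16)
n = ln(E0/E) / xi
n = ln(1.01e6 / 0.631) / 0.1199467
n = ln(1.600634e+06) / 0.1199467 = 119.10

119.10


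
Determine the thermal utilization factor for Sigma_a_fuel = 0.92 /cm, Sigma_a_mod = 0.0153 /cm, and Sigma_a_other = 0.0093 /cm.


f = Sigma_a_fuel / (Sigma_a_fuel + Sigma_a_mod + Sigma_a_other)
f = 0.92 / (0.92 + 0.0153 + 0.0093)
f = 0.97396

0.97396


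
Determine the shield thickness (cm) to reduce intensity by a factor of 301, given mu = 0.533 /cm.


x = ln(factor) / mu
x = ln(301) / 0.533
x = 10.708 cm

10.708


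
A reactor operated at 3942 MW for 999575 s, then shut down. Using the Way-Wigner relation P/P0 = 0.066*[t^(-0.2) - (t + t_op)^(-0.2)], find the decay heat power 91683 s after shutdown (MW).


P/P0 = 0.066 * [t^(-0.2) - (t + t_op)^(-0.2)]
P/P0 = 0.066 * [91683^(-0.2) - (91683 + 999575)^(-0.2)]
P/P0 = 0.066 * [0.1017518 - 0.06200326] = 0.002623404
P = 3942 * 0.002623404 = 10.341 MW

10.341


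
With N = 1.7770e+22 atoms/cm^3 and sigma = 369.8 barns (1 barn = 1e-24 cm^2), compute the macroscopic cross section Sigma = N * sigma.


Sigma = N * sigma_barns * 1e-24
Sigma = 1.7770e+22 * 369.8 * 1e-24
Sigma = 6.5713 /cm

6.5713


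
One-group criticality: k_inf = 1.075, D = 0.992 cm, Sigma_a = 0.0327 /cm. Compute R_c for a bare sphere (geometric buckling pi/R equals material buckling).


L^2 = D / Sigma_a = 0.992 / 0.0327 = 30.33639 cm^2
B_m^2 = (k_inf - 1) / L^2 = (1.075 - 1) / 30.33639 = 0.002472278 /cm^2
For a bare sphere: B_g = pi/R, so R_c = pi / sqrt(B_m^2)
R_c = pi / sqrt(0.002472278) = 63.183 cm

63.183


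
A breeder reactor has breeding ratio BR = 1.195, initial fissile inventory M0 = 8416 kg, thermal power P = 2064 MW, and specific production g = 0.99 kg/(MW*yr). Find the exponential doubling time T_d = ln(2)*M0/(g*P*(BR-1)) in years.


Breeding gain G = BR - 1 = 1.195 - 1 = 0.195
Fissile production rate = g * P * G = 0.99 * 2064 * 0.195 = 398.4552 kg/yr
T_d = ln(2) * M0 / (g * P * G)
T_d = ln(2) * 8416 / 398.4552 = 14.640 yr

14.640


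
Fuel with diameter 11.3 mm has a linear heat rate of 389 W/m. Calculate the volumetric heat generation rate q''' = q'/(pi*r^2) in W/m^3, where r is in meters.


r = D / 2 / 1000 = 11.3 / 2 / 1000 = 0.00565 m
q''' = q' / (pi * r^2)
q''' = 389 / (pi * 0.00565^2)
q''' = 3.8788e+06 W/m^3

3.8788e+06


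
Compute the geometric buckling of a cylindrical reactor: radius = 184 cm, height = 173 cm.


B^2 = (2.405/R)^2 + (pi/H)^2
B^2 = (2.405/184)^2 + (pi/173)^2
B^2 = 5.0061e-04 /cm^2

5.0061e-04


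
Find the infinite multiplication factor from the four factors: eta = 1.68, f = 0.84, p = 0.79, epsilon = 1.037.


k_inf = eta * f * p * epsilon
k_inf = 1.68 * 0.84 * 0.79 * 1.037
k_inf = 1.1561

1.1561


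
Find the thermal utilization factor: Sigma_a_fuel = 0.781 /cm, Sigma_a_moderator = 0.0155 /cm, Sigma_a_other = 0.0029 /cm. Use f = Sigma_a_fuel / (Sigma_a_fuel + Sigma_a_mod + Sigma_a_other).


f = Sigma_a_fuel / (Sigma_a_fuel + Sigma_a_mod + Sigma_a_other)
f = 0.781 / (0.781 + 0.0155 + 0.0029)
f = 0.97698

0.97698


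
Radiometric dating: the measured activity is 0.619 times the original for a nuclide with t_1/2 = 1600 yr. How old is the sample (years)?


lambda = ln(2) / t_half = ln(2) / 1600 = 4.332170e-04 /yr
t = -ln(A/A0) / lambda
t = -ln(0.619) / 4.332170e-04
t = 1107.2 yr

1107.2


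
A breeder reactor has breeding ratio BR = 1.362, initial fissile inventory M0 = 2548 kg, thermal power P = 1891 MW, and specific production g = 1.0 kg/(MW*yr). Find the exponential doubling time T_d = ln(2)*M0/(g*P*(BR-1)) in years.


Breeding gain G = BR - 1 = 1.362 - 1 = 0.362
Fissile production rate = g * P * G = 1.0 * 1891 * 0.362 = 684.542 kg/yr
T_d = ln(2) * M0 / (g * P * G)
T_d = ln(2) * 2548 / 684.542 = 2.5800 yr

2.5800


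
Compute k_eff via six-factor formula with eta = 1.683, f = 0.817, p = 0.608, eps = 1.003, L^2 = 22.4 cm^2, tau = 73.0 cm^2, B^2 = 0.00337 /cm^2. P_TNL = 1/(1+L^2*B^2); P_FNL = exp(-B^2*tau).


k_inf = eta*f*p*eps = 1.683*0.817*0.608*1.003 = 0.8385147
P_TNL = 1/(1 + L^2*B^2) = 1/(1 + 22.4*0.00337) = 0.9298105
P_FNL = exp(-B^2*tau) = exp(-0.00337*73.0) = 0.7819144
k_eff = k_inf * P_TNL * P_FNL = 0.8385147 * 0.9298105 * 0.7819144
k_eff = 0.60963

0.60963


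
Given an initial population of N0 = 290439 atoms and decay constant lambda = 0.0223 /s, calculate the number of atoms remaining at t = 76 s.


N = N0 * exp(-lambda * t)
N = 290439 * exp(-0.0223 * 76)
N = 53335

53335


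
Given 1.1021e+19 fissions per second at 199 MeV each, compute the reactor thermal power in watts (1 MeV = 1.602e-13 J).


P = fission_rate * E_MeV * 1.602e-13
P = 1.1021e+19 * 199 * 1.602e-13
P = 3.5135e+08 W

3.5135e+08


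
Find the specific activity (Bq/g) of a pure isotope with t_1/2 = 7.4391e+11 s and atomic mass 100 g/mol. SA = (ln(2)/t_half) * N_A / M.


lambda = ln(2) / t_half = ln(2) / 7.4391e+11 = 9.317621e-13 /s
SA = lambda * N_A / M
SA = 9.317621e-13 * 6.022e23 / 100
SA = 5.6111e+09 Bq/g

5.6111e+09


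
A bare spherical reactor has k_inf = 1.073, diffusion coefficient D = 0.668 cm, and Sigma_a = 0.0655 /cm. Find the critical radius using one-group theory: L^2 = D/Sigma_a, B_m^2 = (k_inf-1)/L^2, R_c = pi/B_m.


L^2 = D / Sigma_a = 0.668 / 0.0655 = 10.19847 cm^2
B_m^2 = (k_inf - 1) / L^2 = (1.073 - 1) / 10.19847 = 0.007157936 /cm^2
For a bare sphere: B_g = pi/R, so R_c = pi / sqrt(B_m^2)
R_c = pi / sqrt(0.007157936) = 37.133 cm

37.133


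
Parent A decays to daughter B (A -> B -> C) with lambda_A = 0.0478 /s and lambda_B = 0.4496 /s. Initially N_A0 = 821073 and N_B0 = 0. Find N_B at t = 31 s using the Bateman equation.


N_B(t) = lambda_A * N_A0 / (lambda_B - lambda_A) * [exp(-lambda_A*t) - exp(-lambda_B*t)]
exp(-0.0478*31) = 0.2272283; exp(-0.4496*31) = 8.850692e-07
N_B = 0.0478 * 821073 / (0.4496 - 0.0478) * (0.2272283 - 8.850692e-07)
N_B = 22195

22195


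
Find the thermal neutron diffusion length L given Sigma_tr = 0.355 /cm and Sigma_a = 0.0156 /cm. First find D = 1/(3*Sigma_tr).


D = 1 / (3 * Sigma_tr) = 1 / (3 * 0.355) = 0.9389671 cm
L = sqrt(D / Sigma_a)
L = sqrt(0.9389671 / 0.0156)
L = 7.7582 cm

7.7582


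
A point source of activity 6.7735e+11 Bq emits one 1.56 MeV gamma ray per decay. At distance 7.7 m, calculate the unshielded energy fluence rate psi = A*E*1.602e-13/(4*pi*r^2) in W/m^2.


psi = A * E * 1.602e-13 / (4*pi*r^2)
psi = 6.7735e+11 * 1.56 * 1.602e-13 / (4*pi*7.7^2)
psi = 2.2720e-04 W/m^2

2.2720e-04


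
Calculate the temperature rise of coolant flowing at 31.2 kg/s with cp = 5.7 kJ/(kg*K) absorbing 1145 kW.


dT = Q / (m_dot * cp)
dT = 1145 / (31.2 * 5.7)
dT = 6.4384 C

6.4384


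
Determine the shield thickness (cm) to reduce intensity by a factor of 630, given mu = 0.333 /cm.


x = ln(factor) / mu
x = ln(630) / 0.333
x = 19.357 cm

19.357


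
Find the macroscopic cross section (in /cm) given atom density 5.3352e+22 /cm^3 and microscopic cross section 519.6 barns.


Sigma = N * sigma_barns * 1e-24
Sigma = 5.3352e+22 * 519.6 * 1e-24
Sigma = 27.722 /cm

27.722


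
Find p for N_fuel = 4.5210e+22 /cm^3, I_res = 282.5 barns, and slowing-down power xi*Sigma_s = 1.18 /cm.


p = exp(-N * I * 1e-24 / (xi*Sigma_s))
p = exp(-4.5210e+22 * 282.5 * 1e-24 / 1.18)
p = 1.9924e-05

1.9924e-05


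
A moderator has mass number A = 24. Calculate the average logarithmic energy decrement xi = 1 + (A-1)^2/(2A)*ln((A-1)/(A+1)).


xi = 1 + (A-1)^2/(2A) * ln((A-1)/(A+1))
xi = 1 + (24-1)^2/(2*24) * ln((24-1)/(24 +1))
xi = 0.081065

0.081065


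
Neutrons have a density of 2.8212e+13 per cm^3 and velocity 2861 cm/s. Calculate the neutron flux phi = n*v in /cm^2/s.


phi = n * v
phi = 2.8212e+13 * 2861
phi = 8.0715e+16 /cm^2/s

8.0715e+16


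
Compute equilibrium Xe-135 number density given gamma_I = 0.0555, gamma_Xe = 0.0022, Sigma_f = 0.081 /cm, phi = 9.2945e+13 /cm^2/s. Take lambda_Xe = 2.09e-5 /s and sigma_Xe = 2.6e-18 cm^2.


Xe_eq = (gamma_I + gamma_Xe) * Sigma_f * phi / (lambda_Xe + sigma_Xe * phi)
Numerator = (0.0555 + 0.0022) * 0.081 * 9.2945e+13 = 4.343970e+11
Denominator = 2.09e-5 + 2.6e-18 * 9.2945e+13 = 2.625570e-04
Xe_eq = 4.343970e+11 / 2.625570e-04 = 1.6545e+15 /cm^3

1.6545e+15


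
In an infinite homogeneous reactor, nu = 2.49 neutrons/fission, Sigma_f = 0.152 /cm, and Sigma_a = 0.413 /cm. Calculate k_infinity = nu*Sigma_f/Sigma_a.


k_inf = nu * Sigma_f / Sigma_a
k_inf = 2.49 * 0.152 / 0.413
k_inf = 0.91642

0.91642


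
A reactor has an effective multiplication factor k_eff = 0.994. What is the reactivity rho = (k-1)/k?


rho = (k_eff - 1) / k_eff
rho = (0.994 - 1) / 0.994
rho = -0.0060362

-0.0060362


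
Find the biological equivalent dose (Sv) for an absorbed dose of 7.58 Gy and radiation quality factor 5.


H = D * Q
H = 7.58 * 5
H = 37.900 Sv

37.900


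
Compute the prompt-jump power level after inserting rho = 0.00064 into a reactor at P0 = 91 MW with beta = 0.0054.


P1/P0 = beta / (beta - rho)
P1/P0 = 0.0054 / (0.0054 - 0.00064) = 1.134454
P1 = 91 * 1.134454 = 103.24 MW

103.24


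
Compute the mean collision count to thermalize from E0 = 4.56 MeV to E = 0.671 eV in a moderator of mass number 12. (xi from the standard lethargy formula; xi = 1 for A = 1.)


xi = 1 + (A-1)^2/(2A)*ln((A-1)/(A+1)) = 0.1577690 (for A = 12)
n = ln(E0/E) / xi
n = ln(4.56e6 / 0.671) / 0.1577690
n = ln(6.795827e+06) / 0.1577690 = 99.714

99.714


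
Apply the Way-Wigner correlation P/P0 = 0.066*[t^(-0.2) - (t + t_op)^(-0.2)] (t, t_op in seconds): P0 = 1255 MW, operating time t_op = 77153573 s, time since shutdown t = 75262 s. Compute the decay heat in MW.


P/P0 = 0.066 * [t^(-0.2) - (t + t_op)^(-0.2)]
P/P0 = 0.066 * [75262^(-0.2) - (75262 + 77153573)^(-0.2)]
P/P0 = 0.066 * [0.1058485 - 0.02645112] = 0.005240227
P = 1255 * 0.005240227 = 6.5765 MW

6.5765


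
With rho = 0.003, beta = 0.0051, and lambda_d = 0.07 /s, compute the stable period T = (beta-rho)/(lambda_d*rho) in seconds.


T = (beta - rho) / (lambda_d * rho)
T = (0.0051 - 0.003) / (0.07 * 0.003)
T = 10.000 s

10.000


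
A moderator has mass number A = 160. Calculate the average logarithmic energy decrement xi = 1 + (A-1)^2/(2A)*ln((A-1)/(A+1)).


xi = 1 + (A-1)^2/(2A) * ln((A-1)/(A+1))
xi = 1 + (160-1)^2/(2*160) * ln((160-1)/(160 +1))
xi = 0.012448

0.012448


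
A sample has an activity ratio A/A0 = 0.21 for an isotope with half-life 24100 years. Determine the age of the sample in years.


lambda = ln(2) / t_half = ln(2) / 24100 = 2.876129e-05 /yr
t = -ln(A/A0) / lambda
t = -ln(0.21) / 2.876129e-05
t = 54262 yr

54262


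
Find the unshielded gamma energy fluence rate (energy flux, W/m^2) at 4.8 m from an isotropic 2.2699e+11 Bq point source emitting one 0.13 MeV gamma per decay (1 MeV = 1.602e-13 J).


psi = A * E * 1.602e-13 / (4*pi*r^2)
psi = 2.2699e+11 * 0.13 * 1.602e-13 / (4*pi*4.8^2)
psi = 1.6328e-05 W/m^2

1.6328e-05


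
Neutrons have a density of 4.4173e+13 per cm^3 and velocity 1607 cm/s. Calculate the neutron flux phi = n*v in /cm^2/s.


phi = n * v
phi = 4.4173e+13 * 1607
phi = 7.0986e+16 /cm^2/s

7.0986e+16


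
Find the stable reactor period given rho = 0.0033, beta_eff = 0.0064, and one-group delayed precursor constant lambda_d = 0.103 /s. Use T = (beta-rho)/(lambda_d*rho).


T = (beta - rho) / (lambda_d * rho)
T = (0.0064 - 0.0033) / (0.103 * 0.0033)
T = 9.1203 s

9.1203


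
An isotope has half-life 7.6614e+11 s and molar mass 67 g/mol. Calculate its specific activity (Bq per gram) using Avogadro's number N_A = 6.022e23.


lambda = ln(2) / t_half = ln(2) / 7.6614e+11 = 9.047265e-13 /s
SA = lambda * N_A / M
SA = 9.047265e-13 * 6.022e23 / 67
SA = 8.1317e+09 Bq/g

8.1317e+09


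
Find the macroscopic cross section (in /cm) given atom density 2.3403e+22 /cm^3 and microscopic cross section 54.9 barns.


Sigma = N * sigma_barns * 1e-24
Sigma = 2.3403e+22 * 54.9 * 1e-24
Sigma = 1.2848 /cm

1.2848


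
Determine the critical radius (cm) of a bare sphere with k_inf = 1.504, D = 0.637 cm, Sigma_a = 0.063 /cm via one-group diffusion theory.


L^2 = D / Sigma_a = 0.637 / 0.063 = 10.11111 cm^2
B_m^2 = (k_inf - 1) / L^2 = (1.504 - 1) / 10.11111 = 0.04984616 /cm^2
For a bare sphere: B_g = pi/R, so R_c = pi / sqrt(B_m^2)
R_c = pi / sqrt(0.04984616) = 14.071 cm

14.071


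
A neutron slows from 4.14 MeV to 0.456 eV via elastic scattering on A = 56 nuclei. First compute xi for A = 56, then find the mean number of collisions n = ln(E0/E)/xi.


xi = 1 + (A-1)^2/(2A)*ln((A-1)/(A+1)) = 0.03529286 (for A = 56)
n = ln(E0/E) / xi
n = ln(4.14e6 / 0.456) / 0.03529286
n = ln(9.078947e+06) / 0.03529286 = 453.96

453.96


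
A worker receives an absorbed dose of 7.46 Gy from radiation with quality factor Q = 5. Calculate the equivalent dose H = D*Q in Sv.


H = D * Q
H = 7.46 * 5
H = 37.300 Sv

37.300


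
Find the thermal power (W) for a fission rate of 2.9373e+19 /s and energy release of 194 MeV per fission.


P = fission_rate * E_MeV * 1.602e-13
P = 2.9373e+19 * 194 * 1.602e-13
P = 9.1288e+08 W

9.1288e+08


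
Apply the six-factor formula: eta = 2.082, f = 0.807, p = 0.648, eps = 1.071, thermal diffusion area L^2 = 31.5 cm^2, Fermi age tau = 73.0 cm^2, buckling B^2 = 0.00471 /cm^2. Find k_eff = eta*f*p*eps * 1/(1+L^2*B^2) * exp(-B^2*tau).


k_inf = eta*f*p*eps = 2.082*0.807*0.648*1.071 = 1.166054
P_TNL = 1/(1 + L^2*B^2) = 1/(1 + 31.5*0.00471) = 0.8708033
P_FNL = exp(-B^2*tau) = exp(-0.00471*73.0) = 0.7090495
k_eff = k_inf * P_TNL * P_FNL = 1.166054 * 0.8708033 * 0.7090495
k_eff = 0.71997

0.71997


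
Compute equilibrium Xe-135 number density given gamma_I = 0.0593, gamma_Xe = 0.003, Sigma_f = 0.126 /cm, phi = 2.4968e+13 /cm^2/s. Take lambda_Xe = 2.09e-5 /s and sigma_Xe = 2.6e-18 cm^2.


Xe_eq = (gamma_I + gamma_Xe) * Sigma_f * phi / (lambda_Xe + sigma_Xe * phi)
Numerator = (0.0593 + 0.003) * 0.126 * 2.4968e+13 = 1.959938e+11
Denominator = 2.09e-5 + 2.6e-18 * 2.4968e+13 = 8.581680e-05
Xe_eq = 1.959938e+11 / 8.581680e-05 = 2.2839e+15 /cm^3

2.2839e+15


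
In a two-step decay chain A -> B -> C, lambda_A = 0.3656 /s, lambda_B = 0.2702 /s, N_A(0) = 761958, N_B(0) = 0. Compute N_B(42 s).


N_B(t) = lambda_A * N_A0 / (lambda_B - lambda_A) * [exp(-lambda_A*t) - exp(-lambda_B*t)]
exp(-0.3656*42) = 2.144477e-07; exp(-0.2702*42) = 1.178834e-05
N_B = 0.3656 * 761958 / (0.2702 - 0.3656) * (2.144477e-07 - 1.178834e-05)
N_B = 33.796

33.796


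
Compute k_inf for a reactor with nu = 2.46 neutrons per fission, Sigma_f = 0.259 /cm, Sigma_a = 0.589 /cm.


k_inf = nu * Sigma_f / Sigma_a
k_inf = 2.46 * 0.259 / 0.589
k_inf = 1.0817

1.0817


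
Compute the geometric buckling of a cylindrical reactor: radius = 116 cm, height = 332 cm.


B^2 = (2.405/R)^2 + (pi/H)^2
B^2 = (2.405/116)^2 + (pi/332)^2
B^2 = 5.1939e-04 /cm^2

5.1939e-04


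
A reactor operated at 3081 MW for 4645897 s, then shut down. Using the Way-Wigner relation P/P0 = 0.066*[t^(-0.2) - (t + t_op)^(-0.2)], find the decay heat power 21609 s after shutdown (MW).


P/P0 = 0.066 * [t^(-0.2) - (t + t_op)^(-0.2)]
P/P0 = 0.066 * [21609^(-0.2) - (21609 + 4645897)^(-0.2)]
P/P0 = 0.066 * [0.1358542 - 0.04636423] = 0.005906338
P = 3081 * 0.005906338 = 18.197 MW

18.197


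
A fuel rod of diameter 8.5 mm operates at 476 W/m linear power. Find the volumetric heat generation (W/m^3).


r = D / 2 / 1000 = 8.5 / 2 / 1000 = 0.00425 m
q''' = q' / (pi * r^2)
q''' = 476 / (pi * 0.00425^2)
q''' = 8.3884e+06 W/m^3

8.3884e+06


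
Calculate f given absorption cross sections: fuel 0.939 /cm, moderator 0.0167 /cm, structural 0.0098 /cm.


f = Sigma_a_fuel / (Sigma_a_fuel + Sigma_a_mod + Sigma_a_other)
f = 0.939 / (0.939 + 0.0167 + 0.0098)
f = 0.97255

0.97255


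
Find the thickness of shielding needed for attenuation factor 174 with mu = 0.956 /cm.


x = ln(factor) / mu
x = ln(174) / 0.956
x = 5.3965 cm

5.3965


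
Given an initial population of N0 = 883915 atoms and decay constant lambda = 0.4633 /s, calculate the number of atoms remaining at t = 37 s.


N = N0 * exp(-lambda * t)
N = 883915 * exp(-0.4633 * 37)
N = 0.031746

0.031746


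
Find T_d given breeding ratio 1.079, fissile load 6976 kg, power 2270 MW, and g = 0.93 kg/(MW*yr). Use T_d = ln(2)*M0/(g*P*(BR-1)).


Breeding gain G = BR - 1 = 1.079 - 1 = 0.079
Fissile production rate = g * P * G = 0.93 * 2270 * 0.079 = 166.7769 kg/yr
T_d = ln(2) * M0 / (g * P * G)
T_d = ln(2) * 6976 / 166.7769 = 28.993 yr

28.993


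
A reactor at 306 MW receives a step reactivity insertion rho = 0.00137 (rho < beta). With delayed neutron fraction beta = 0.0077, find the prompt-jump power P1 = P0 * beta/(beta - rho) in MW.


P1/P0 = beta / (beta - rho)
P1/P0 = 0.0077 / (0.0077 - 0.00137) = 1.216430
P1 = 306 * 1.216430 = 372.23 MW

372.23
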